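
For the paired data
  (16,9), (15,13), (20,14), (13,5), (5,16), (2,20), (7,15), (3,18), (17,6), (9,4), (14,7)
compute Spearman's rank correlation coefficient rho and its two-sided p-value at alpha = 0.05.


Step 1: Rank x and y separately (midranks; no ties here).
rank(x): 16->9, 15->8, 20->11, 13->6, 5->3, 2->1, 7->4, 3->2, 17->10, 9->5, 14->7
rank(y): 9->5, 13->6, 14->7, 5->2, 16->9, 20->11, 15->8, 18->10, 6->3, 4->1, 7->4
Step 2: d_i = R_x(i) - R_y(i); compute d_i^2.
  (9-5)^2=16, (8-6)^2=4, (11-7)^2=16, (6-2)^2=16, (3-9)^2=36, (1-11)^2=100, (4-8)^2=16, (2-10)^2=64, (10-3)^2=49, (5-1)^2=16, (7-4)^2=9
sum(d^2) = 342.
Step 3: rho = 1 - 6*342 / (11*(11^2 - 1)) = 1 - 2052/1320 = -0.554545.
Step 4: Under H0, t = rho * sqrt((n-2)/(1-rho^2)) = -1.9992 ~ t(9).
Step 5: Two-sided p-value from the t-distribution with 9 df = 0.076652.
Step 6: alpha = 0.05. fail to reject H0.

rho = -0.5545, p = 0.076652, fail to reject H0 at alpha = 0.05.


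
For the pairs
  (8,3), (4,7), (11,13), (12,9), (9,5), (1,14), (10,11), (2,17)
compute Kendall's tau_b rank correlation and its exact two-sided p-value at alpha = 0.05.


Step 1: Enumerate the 28 unordered pairs (i,j) with i<j and classify each by sign(x_j-x_i) * sign(y_j-y_i).
  (1,2):dx=-4,dy=+4->D; (1,3):dx=+3,dy=+10->C; (1,4):dx=+4,dy=+6->C; (1,5):dx=+1,dy=+2->C
  (1,6):dx=-7,dy=+11->D; (1,7):dx=+2,dy=+8->C; (1,8):dx=-6,dy=+14->D; (2,3):dx=+7,dy=+6->C
  (2,4):dx=+8,dy=+2->C; (2,5):dx=+5,dy=-2->D; (2,6):dx=-3,dy=+7->D; (2,7):dx=+6,dy=+4->C
  (2,8):dx=-2,dy=+10->D; (3,4):dx=+1,dy=-4->D; (3,5):dx=-2,dy=-8->C; (3,6):dx=-10,dy=+1->D
  (3,7):dx=-1,dy=-2->C; (3,8):dx=-9,dy=+4->D; (4,5):dx=-3,dy=-4->C; (4,6):dx=-11,dy=+5->D
  (4,7):dx=-2,dy=+2->D; (4,8):dx=-10,dy=+8->D; (5,6):dx=-8,dy=+9->D; (5,7):dx=+1,dy=+6->C
  (5,8):dx=-7,dy=+12->D; (6,7):dx=+9,dy=-3->D; (6,8):dx=+1,dy=+3->C; (7,8):dx=-8,dy=+6->D
Step 2: C = 12, D = 16, total pairs = 28.
Step 3: tau = (C - D)/(n(n-1)/2) = (12 - 16)/28 = -0.142857.
Step 4: Exact two-sided p-value (enumerate n! = 40320 permutations of y under H0): p = 0.719544.
Step 5: alpha = 0.05. fail to reject H0.

tau_b = -0.1429 (C=12, D=16), p = 0.719544, fail to reject H0.


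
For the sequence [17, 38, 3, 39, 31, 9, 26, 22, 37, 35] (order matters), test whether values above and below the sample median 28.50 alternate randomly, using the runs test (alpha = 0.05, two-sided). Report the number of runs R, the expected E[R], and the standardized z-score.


Step 1: Compute median = 28.50; label A = above, B = below.
Labels in order: BABAABBBAA  (n_A = 5, n_B = 5)
Step 2: Count runs R = 6.
Step 3: Under H0 (random ordering), E[R] = 2*n_A*n_B/(n_A+n_B) + 1 = 2*5*5/10 + 1 = 6.0000.
        Var[R] = 2*n_A*n_B*(2*n_A*n_B - n_A - n_B) / ((n_A+n_B)^2 * (n_A+n_B-1)) = 2000/900 = 2.2222.
        SD[R] = 1.4907.
Step 4: R = E[R], so z = 0 with no continuity correction.
Step 5: Two-sided p-value via normal approximation = 2*(1 - Phi(|z|)) = 1.000000.
Step 6: alpha = 0.05. fail to reject H0.

R = 6, z = 0.0000, p = 1.000000, fail to reject H0.


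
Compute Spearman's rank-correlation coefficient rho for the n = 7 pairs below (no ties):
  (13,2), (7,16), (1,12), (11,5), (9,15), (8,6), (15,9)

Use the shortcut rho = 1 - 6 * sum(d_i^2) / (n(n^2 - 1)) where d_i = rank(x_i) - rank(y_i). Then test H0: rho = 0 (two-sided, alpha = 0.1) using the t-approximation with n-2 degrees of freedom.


Step 1: Rank x and y separately (midranks; no ties here).
rank(x): 13->6, 7->2, 1->1, 11->5, 9->4, 8->3, 15->7
rank(y): 2->1, 16->7, 12->5, 5->2, 15->6, 6->3, 9->4
Step 2: d_i = R_x(i) - R_y(i); compute d_i^2.
  (6-1)^2=25, (2-7)^2=25, (1-5)^2=16, (5-2)^2=9, (4-6)^2=4, (3-3)^2=0, (7-4)^2=9
sum(d^2) = 88.
Step 3: rho = 1 - 6*88 / (7*(7^2 - 1)) = 1 - 528/336 = -0.571429.
Step 4: Under H0, t = rho * sqrt((n-2)/(1-rho^2)) = -1.5570 ~ t(5).
Step 5: Two-sided p-value from the t-distribution with 5 df = 0.180202.
Step 6: alpha = 0.1. fail to reject H0.

rho = -0.5714, p = 0.180202, fail to reject H0 at alpha = 0.1.


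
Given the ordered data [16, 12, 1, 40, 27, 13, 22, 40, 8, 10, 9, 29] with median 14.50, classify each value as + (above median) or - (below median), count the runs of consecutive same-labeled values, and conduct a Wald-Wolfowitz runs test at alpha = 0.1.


Step 1: Compute median = 14.50; label A = above, B = below.
Labels in order: ABBAABAABBBA  (n_A = 6, n_B = 6)
Step 2: Count runs R = 7.
Step 3: Under H0 (random ordering), E[R] = 2*n_A*n_B/(n_A+n_B) + 1 = 2*6*6/12 + 1 = 7.0000.
        Var[R] = 2*n_A*n_B*(2*n_A*n_B - n_A - n_B) / ((n_A+n_B)^2 * (n_A+n_B-1)) = 4320/1584 = 2.7273.
        SD[R] = 1.6514.
Step 4: R = E[R], so z = 0 with no continuity correction.
Step 5: Two-sided p-value via normal approximation = 2*(1 - Phi(|z|)) = 1.000000.
Step 6: alpha = 0.1. fail to reject H0.

R = 7, z = 0.0000, p = 1.000000, fail to reject H0.


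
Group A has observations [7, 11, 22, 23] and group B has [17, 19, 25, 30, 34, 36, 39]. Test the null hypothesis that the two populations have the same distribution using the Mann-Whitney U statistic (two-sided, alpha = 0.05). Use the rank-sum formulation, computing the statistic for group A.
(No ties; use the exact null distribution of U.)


Step 1: Combine and sort all 11 observations; assign midranks.
sorted (value, group): (7,X), (11,X), (17,Y), (19,Y), (22,X), (23,X), (25,Y), (30,Y), (34,Y), (36,Y), (39,Y)
ranks: 7->1, 11->2, 17->3, 19->4, 22->5, 23->6, 25->7, 30->8, 34->9, 36->10, 39->11
Step 2: Rank sum for X: R1 = 1 + 2 + 5 + 6 = 14.
Step 3: U_X = R1 - n1(n1+1)/2 = 14 - 4*5/2 = 14 - 10 = 4.
       U_Y = n1*n2 - U_X = 28 - 4 = 24.
Step 4: No ties, so the exact null distribution of U (based on enumerating the C(11,4) = 330 equally likely rank assignments) gives the two-sided p-value.
Step 5: p-value = 0.072727; compare to alpha = 0.05. fail to reject H0.

U_X = 4, p = 0.072727, fail to reject H0 at alpha = 0.05.


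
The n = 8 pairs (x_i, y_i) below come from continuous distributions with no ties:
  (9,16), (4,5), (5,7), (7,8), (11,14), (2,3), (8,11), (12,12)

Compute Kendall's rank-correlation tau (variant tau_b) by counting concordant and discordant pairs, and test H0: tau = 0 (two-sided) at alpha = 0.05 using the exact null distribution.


Step 1: Enumerate the 28 unordered pairs (i,j) with i<j and classify each by sign(x_j-x_i) * sign(y_j-y_i).
  (1,2):dx=-5,dy=-11->C; (1,3):dx=-4,dy=-9->C; (1,4):dx=-2,dy=-8->C; (1,5):dx=+2,dy=-2->D
  (1,6):dx=-7,dy=-13->C; (1,7):dx=-1,dy=-5->C; (1,8):dx=+3,dy=-4->D; (2,3):dx=+1,dy=+2->C
  (2,4):dx=+3,dy=+3->C; (2,5):dx=+7,dy=+9->C; (2,6):dx=-2,dy=-2->C; (2,7):dx=+4,dy=+6->C
  (2,8):dx=+8,dy=+7->C; (3,4):dx=+2,dy=+1->C; (3,5):dx=+6,dy=+7->C; (3,6):dx=-3,dy=-4->C
  (3,7):dx=+3,dy=+4->C; (3,8):dx=+7,dy=+5->C; (4,5):dx=+4,dy=+6->C; (4,6):dx=-5,dy=-5->C
  (4,7):dx=+1,dy=+3->C; (4,8):dx=+5,dy=+4->C; (5,6):dx=-9,dy=-11->C; (5,7):dx=-3,dy=-3->C
  (5,8):dx=+1,dy=-2->D; (6,7):dx=+6,dy=+8->C; (6,8):dx=+10,dy=+9->C; (7,8):dx=+4,dy=+1->C
Step 2: C = 25, D = 3, total pairs = 28.
Step 3: tau = (C - D)/(n(n-1)/2) = (25 - 3)/28 = 0.785714.
Step 4: Exact two-sided p-value (enumerate n! = 40320 permutations of y under H0): p = 0.005506.
Step 5: alpha = 0.05. reject H0.

tau_b = 0.7857 (C=25, D=3), p = 0.005506, reject H0.


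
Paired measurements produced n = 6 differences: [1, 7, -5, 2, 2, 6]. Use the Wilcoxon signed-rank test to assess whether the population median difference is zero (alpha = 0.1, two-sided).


Step 1: Drop any zero differences (none here) and take |d_i|.
|d| = [1, 7, 5, 2, 2, 6]
Step 2: Midrank |d_i| (ties get averaged ranks).
ranks: |1|->1, |7|->6, |5|->4, |2|->2.5, |2|->2.5, |6|->5
Step 3: Attach original signs; sum ranks with positive sign and with negative sign.
W+ = 1 + 6 + 2.5 + 2.5 + 5 = 17
W- = 4 = 4
(Check: W+ + W- = 21 should equal n(n+1)/2 = 21.)
Step 4: Test statistic W = min(W+, W-) = 4.
Step 5: Ties in |d|, so use the tie-corrected normal approximation.
        E[W] = n(n+1)/4 = 6*7/4 = 10.5.
        Tie groups: |d|=2 (t=2); sum(t^3 - t) = 6.
        Var[W] = n(n+1)(2n+1)/24 - sum(t^3-t)/48 = 546/24 - 6/48 = 22.625.
        z = (W - E[W]) / sqrt(Var[W]) = (4 - 10.5) / 4.7566 = -1.3665.
        Two-sided p = 2*Phi(z) = 0.171773.
Step 6: alpha = 0.1. fail to reject H0.

W+ = 17, W- = 4, W = min = 4, p = 0.171773, fail to reject H0.


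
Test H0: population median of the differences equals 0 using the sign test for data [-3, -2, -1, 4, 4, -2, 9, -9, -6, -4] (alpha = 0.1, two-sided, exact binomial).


Step 1: Discard zero differences. Original n = 10; n_eff = number of nonzero differences = 10.
Nonzero differences (with sign): -3, -2, -1, +4, +4, -2, +9, -9, -6, -4
Step 2: Count signs: positive = 3, negative = 7.
Step 3: Under H0: P(positive) = 0.5, so the number of positives S ~ Bin(10, 0.5).
Step 4: Two-sided exact p-value = sum of Bin(10,0.5) probabilities at or below the observed probability = 0.343750.
Step 5: alpha = 0.1. fail to reject H0.

n_eff = 10, pos = 3, neg = 7, p = 0.343750, fail to reject H0.


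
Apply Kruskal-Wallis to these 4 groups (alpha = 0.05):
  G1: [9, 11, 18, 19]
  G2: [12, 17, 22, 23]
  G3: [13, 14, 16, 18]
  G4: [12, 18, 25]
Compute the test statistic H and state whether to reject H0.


Step 1: Combine all N = 15 observations and assign midranks.
sorted (value, group, rank): (9,G1,1), (11,G1,2), (12,G2,3.5), (12,G4,3.5), (13,G3,5), (14,G3,6), (16,G3,7), (17,G2,8), (18,G1,10), (18,G3,10), (18,G4,10), (19,G1,12), (22,G2,13), (23,G2,14), (25,G4,15)
Step 2: Sum ranks within each group.
R_1 = 25 (n_1 = 4)
R_2 = 38.5 (n_2 = 4)
R_3 = 28 (n_3 = 4)
R_4 = 28.5 (n_4 = 3)
Step 3: H = 12/(N(N+1)) * sum(R_i^2/n_i) - 3(N+1)
     = 12/(15*16) * (25^2/4 + 38.5^2/4 + 28^2/4 + 28.5^2/3) - 3*16
     = 0.050000 * 993.562 - 48
     = 1.678125.
Step 4: Ties present; correction factor C = 1 - 30/(15^3 - 15) = 0.991071. Corrected H = 1.678125 / 0.991071 = 1.693243.
Step 5: Under H0, H ~ chi^2(3); p-value = 0.638437.
Step 6: alpha = 0.05. fail to reject H0.

H = 1.6932, df = 3, p = 0.638437, fail to reject H0.


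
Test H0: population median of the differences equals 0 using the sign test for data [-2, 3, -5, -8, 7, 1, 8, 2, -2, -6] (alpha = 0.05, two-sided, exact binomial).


Step 1: Discard zero differences. Original n = 10; n_eff = number of nonzero differences = 10.
Nonzero differences (with sign): -2, +3, -5, -8, +7, +1, +8, +2, -2, -6
Step 2: Count signs: positive = 5, negative = 5.
Step 3: Under H0: P(positive) = 0.5, so the number of positives S ~ Bin(10, 0.5).
Step 4: Two-sided exact p-value = sum of Bin(10,0.5) probabilities at or below the observed probability = 1.000000.
Step 5: alpha = 0.05. fail to reject H0.

n_eff = 10, pos = 5, neg = 5, p = 1.000000, fail to reject H0.


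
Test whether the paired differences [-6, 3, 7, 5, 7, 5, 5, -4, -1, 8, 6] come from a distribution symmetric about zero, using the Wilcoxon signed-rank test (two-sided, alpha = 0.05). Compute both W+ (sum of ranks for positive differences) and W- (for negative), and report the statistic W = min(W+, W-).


Step 1: Drop any zero differences (none here) and take |d_i|.
|d| = [6, 3, 7, 5, 7, 5, 5, 4, 1, 8, 6]
Step 2: Midrank |d_i| (ties get averaged ranks).
ranks: |6|->7.5, |3|->2, |7|->9.5, |5|->5, |7|->9.5, |5|->5, |5|->5, |4|->3, |1|->1, |8|->11, |6|->7.5
Step 3: Attach original signs; sum ranks with positive sign and with negative sign.
W+ = 2 + 9.5 + 5 + 9.5 + 5 + 5 + 11 + 7.5 = 54.5
W- = 7.5 + 3 + 1 = 11.5
(Check: W+ + W- = 66 should equal n(n+1)/2 = 66.)
Step 4: Test statistic W = min(W+, W-) = 11.5.
Step 5: Ties in |d|, so use the tie-corrected normal approximation.
        E[W] = n(n+1)/4 = 11*12/4 = 33.
        Tie groups: |d|=5 (t=3), |d|=6 (t=2), |d|=7 (t=2); sum(t^3 - t) = 36.
        Var[W] = n(n+1)(2n+1)/24 - sum(t^3-t)/48 = 3036/24 - 36/48 = 125.75.
        z = (W - E[W]) / sqrt(Var[W]) = (11.5 - 33) / 11.2138 = -1.9173.
        Two-sided p = 2*Phi(z) = 0.055203.
Step 6: alpha = 0.05. fail to reject H0.

W+ = 54.5, W- = 11.5, W = min = 11.5, p = 0.055203, fail to reject H0.


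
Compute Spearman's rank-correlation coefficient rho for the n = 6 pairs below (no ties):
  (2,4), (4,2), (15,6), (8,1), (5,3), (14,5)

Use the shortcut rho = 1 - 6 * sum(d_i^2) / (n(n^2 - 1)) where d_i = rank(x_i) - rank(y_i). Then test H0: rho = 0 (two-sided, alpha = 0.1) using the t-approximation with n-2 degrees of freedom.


Step 1: Rank x and y separately (midranks; no ties here).
rank(x): 2->1, 4->2, 15->6, 8->4, 5->3, 14->5
rank(y): 4->4, 2->2, 6->6, 1->1, 3->3, 5->5
Step 2: d_i = R_x(i) - R_y(i); compute d_i^2.
  (1-4)^2=9, (2-2)^2=0, (6-6)^2=0, (4-1)^2=9, (3-3)^2=0, (5-5)^2=0
sum(d^2) = 18.
Step 3: rho = 1 - 6*18 / (6*(6^2 - 1)) = 1 - 108/210 = 0.485714.
Step 4: Under H0, t = rho * sqrt((n-2)/(1-rho^2)) = 1.1113 ~ t(4).
Step 5: Two-sided p-value from the t-distribution with 4 df = 0.328723.
Step 6: alpha = 0.1. fail to reject H0.

rho = 0.4857, p = 0.328723, fail to reject H0 at alpha = 0.1.


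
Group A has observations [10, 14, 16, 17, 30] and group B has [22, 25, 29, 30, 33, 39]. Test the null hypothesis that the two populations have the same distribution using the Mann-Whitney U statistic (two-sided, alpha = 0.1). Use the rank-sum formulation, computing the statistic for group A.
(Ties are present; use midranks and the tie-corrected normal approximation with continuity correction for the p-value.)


Step 1: Combine and sort all 11 observations; assign midranks.
sorted (value, group): (10,X), (14,X), (16,X), (17,X), (22,Y), (25,Y), (29,Y), (30,X), (30,Y), (33,Y), (39,Y)
ranks: 10->1, 14->2, 16->3, 17->4, 22->5, 25->6, 29->7, 30->8.5, 30->8.5, 33->10, 39->11
Step 2: Rank sum for X: R1 = 1 + 2 + 3 + 4 + 8.5 = 18.5.
Step 3: U_X = R1 - n1(n1+1)/2 = 18.5 - 5*6/2 = 18.5 - 15 = 3.5.
       U_Y = n1*n2 - U_X = 30 - 3.5 = 26.5.
Step 4: Ties are present, so use the tie-corrected normal approximation (with continuity correction) for the p-value.
Step 5: p-value = 0.044126; compare to alpha = 0.1. reject H0.

U_X = 3.5, p = 0.044126, reject H0 at alpha = 0.1.


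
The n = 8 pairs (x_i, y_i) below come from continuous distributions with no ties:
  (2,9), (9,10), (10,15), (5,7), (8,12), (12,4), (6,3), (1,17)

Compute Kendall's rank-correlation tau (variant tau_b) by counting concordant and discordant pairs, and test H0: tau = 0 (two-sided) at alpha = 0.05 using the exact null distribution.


Step 1: Enumerate the 28 unordered pairs (i,j) with i<j and classify each by sign(x_j-x_i) * sign(y_j-y_i).
  (1,2):dx=+7,dy=+1->C; (1,3):dx=+8,dy=+6->C; (1,4):dx=+3,dy=-2->D; (1,5):dx=+6,dy=+3->C
  (1,6):dx=+10,dy=-5->D; (1,7):dx=+4,dy=-6->D; (1,8):dx=-1,dy=+8->D; (2,3):dx=+1,dy=+5->C
  (2,4):dx=-4,dy=-3->C; (2,5):dx=-1,dy=+2->D; (2,6):dx=+3,dy=-6->D; (2,7):dx=-3,dy=-7->C
  (2,8):dx=-8,dy=+7->D; (3,4):dx=-5,dy=-8->C; (3,5):dx=-2,dy=-3->C; (3,6):dx=+2,dy=-11->D
  (3,7):dx=-4,dy=-12->C; (3,8):dx=-9,dy=+2->D; (4,5):dx=+3,dy=+5->C; (4,6):dx=+7,dy=-3->D
  (4,7):dx=+1,dy=-4->D; (4,8):dx=-4,dy=+10->D; (5,6):dx=+4,dy=-8->D; (5,7):dx=-2,dy=-9->C
  (5,8):dx=-7,dy=+5->D; (6,7):dx=-6,dy=-1->C; (6,8):dx=-11,dy=+13->D; (7,8):dx=-5,dy=+14->D
Step 2: C = 12, D = 16, total pairs = 28.
Step 3: tau = (C - D)/(n(n-1)/2) = (12 - 16)/28 = -0.142857.
Step 4: Exact two-sided p-value (enumerate n! = 40320 permutations of y under H0): p = 0.719544.
Step 5: alpha = 0.05. fail to reject H0.

tau_b = -0.1429 (C=12, D=16), p = 0.719544, fail to reject H0.


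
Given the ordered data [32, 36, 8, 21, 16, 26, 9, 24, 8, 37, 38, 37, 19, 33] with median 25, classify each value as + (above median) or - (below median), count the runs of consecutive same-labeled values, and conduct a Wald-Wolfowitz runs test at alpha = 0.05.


Step 1: Compute median = 25; label A = above, B = below.
Labels in order: AABBBABBBAAABA  (n_A = 7, n_B = 7)
Step 2: Count runs R = 7.
Step 3: Under H0 (random ordering), E[R] = 2*n_A*n_B/(n_A+n_B) + 1 = 2*7*7/14 + 1 = 8.0000.
        Var[R] = 2*n_A*n_B*(2*n_A*n_B - n_A - n_B) / ((n_A+n_B)^2 * (n_A+n_B-1)) = 8232/2548 = 3.2308.
        SD[R] = 1.7974.
Step 4: Continuity-corrected z = (R + 0.5 - E[R]) / SD[R] = (7 + 0.5 - 8.0000) / 1.7974 = -0.2782.
Step 5: Two-sided p-value via normal approximation = 2*(1 - Phi(|z|)) = 0.780879.
Step 6: alpha = 0.05. fail to reject H0.

R = 7, z = -0.2782, p = 0.780879, fail to reject H0.


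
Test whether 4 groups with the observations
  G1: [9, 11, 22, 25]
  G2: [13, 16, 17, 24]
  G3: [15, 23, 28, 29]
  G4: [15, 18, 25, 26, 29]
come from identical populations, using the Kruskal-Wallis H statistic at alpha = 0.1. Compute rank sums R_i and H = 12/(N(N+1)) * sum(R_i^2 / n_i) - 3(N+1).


Step 1: Combine all N = 17 observations and assign midranks.
sorted (value, group, rank): (9,G1,1), (11,G1,2), (13,G2,3), (15,G3,4.5), (15,G4,4.5), (16,G2,6), (17,G2,7), (18,G4,8), (22,G1,9), (23,G3,10), (24,G2,11), (25,G1,12.5), (25,G4,12.5), (26,G4,14), (28,G3,15), (29,G3,16.5), (29,G4,16.5)
Step 2: Sum ranks within each group.
R_1 = 24.5 (n_1 = 4)
R_2 = 27 (n_2 = 4)
R_3 = 46 (n_3 = 4)
R_4 = 55.5 (n_4 = 5)
Step 3: H = 12/(N(N+1)) * sum(R_i^2/n_i) - 3(N+1)
     = 12/(17*18) * (24.5^2/4 + 27^2/4 + 46^2/4 + 55.5^2/5) - 3*18
     = 0.039216 * 1477.36 - 54
     = 3.935784.
Step 4: Ties present; correction factor C = 1 - 18/(17^3 - 17) = 0.996324. Corrected H = 3.935784 / 0.996324 = 3.950308.
Step 5: Under H0, H ~ chi^2(3); p-value = 0.266880.
Step 6: alpha = 0.1. fail to reject H0.

H = 3.9503, df = 3, p = 0.266880, fail to reject H0.


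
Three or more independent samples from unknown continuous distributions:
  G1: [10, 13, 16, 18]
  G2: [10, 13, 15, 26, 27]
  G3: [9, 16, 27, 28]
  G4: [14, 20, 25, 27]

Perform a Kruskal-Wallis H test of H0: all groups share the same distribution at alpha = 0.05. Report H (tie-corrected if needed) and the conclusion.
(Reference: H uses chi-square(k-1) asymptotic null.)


Step 1: Combine all N = 17 observations and assign midranks.
sorted (value, group, rank): (9,G3,1), (10,G1,2.5), (10,G2,2.5), (13,G1,4.5), (13,G2,4.5), (14,G4,6), (15,G2,7), (16,G1,8.5), (16,G3,8.5), (18,G1,10), (20,G4,11), (25,G4,12), (26,G2,13), (27,G2,15), (27,G3,15), (27,G4,15), (28,G3,17)
Step 2: Sum ranks within each group.
R_1 = 25.5 (n_1 = 4)
R_2 = 42 (n_2 = 5)
R_3 = 41.5 (n_3 = 4)
R_4 = 44 (n_4 = 4)
Step 3: H = 12/(N(N+1)) * sum(R_i^2/n_i) - 3(N+1)
     = 12/(17*18) * (25.5^2/4 + 42^2/5 + 41.5^2/4 + 44^2/4) - 3*18
     = 0.039216 * 1429.92 - 54
     = 2.075490.
Step 4: Ties present; correction factor C = 1 - 42/(17^3 - 17) = 0.991422. Corrected H = 2.075490 / 0.991422 = 2.093449.
Step 5: Under H0, H ~ chi^2(3); p-value = 0.553239.
Step 6: alpha = 0.05. fail to reject H0.

H = 2.0934, df = 3, p = 0.553239, fail to reject H0.


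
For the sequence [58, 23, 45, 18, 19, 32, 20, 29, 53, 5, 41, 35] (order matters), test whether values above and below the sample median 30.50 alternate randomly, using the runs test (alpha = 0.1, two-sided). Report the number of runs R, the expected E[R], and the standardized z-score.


Step 1: Compute median = 30.50; label A = above, B = below.
Labels in order: ABABBABBABAA  (n_A = 6, n_B = 6)
Step 2: Count runs R = 9.
Step 3: Under H0 (random ordering), E[R] = 2*n_A*n_B/(n_A+n_B) + 1 = 2*6*6/12 + 1 = 7.0000.
        Var[R] = 2*n_A*n_B*(2*n_A*n_B - n_A - n_B) / ((n_A+n_B)^2 * (n_A+n_B-1)) = 4320/1584 = 2.7273.
        SD[R] = 1.6514.
Step 4: Continuity-corrected z = (R - 0.5 - E[R]) / SD[R] = (9 - 0.5 - 7.0000) / 1.6514 = 0.9083.
Step 5: Two-sided p-value via normal approximation = 2*(1 - Phi(|z|)) = 0.363722.
Step 6: alpha = 0.1. fail to reject H0.

R = 9, z = 0.9083, p = 0.363722, fail to reject H0.


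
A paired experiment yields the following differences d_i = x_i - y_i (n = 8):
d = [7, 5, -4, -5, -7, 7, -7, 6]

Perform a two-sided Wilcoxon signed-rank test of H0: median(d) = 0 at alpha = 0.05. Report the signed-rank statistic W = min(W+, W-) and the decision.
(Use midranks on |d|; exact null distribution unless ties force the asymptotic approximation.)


Step 1: Drop any zero differences (none here) and take |d_i|.
|d| = [7, 5, 4, 5, 7, 7, 7, 6]
Step 2: Midrank |d_i| (ties get averaged ranks).
ranks: |7|->6.5, |5|->2.5, |4|->1, |5|->2.5, |7|->6.5, |7|->6.5, |7|->6.5, |6|->4
Step 3: Attach original signs; sum ranks with positive sign and with negative sign.
W+ = 6.5 + 2.5 + 6.5 + 4 = 19.5
W- = 1 + 2.5 + 6.5 + 6.5 = 16.5
(Check: W+ + W- = 36 should equal n(n+1)/2 = 36.)
Step 4: Test statistic W = min(W+, W-) = 16.5.
Step 5: Ties in |d|, so use the tie-corrected normal approximation.
        E[W] = n(n+1)/4 = 8*9/4 = 18.
        Tie groups: |d|=5 (t=2), |d|=7 (t=4); sum(t^3 - t) = 66.
        Var[W] = n(n+1)(2n+1)/24 - sum(t^3-t)/48 = 1224/24 - 66/48 = 49.625.
        z = (W - E[W]) / sqrt(Var[W]) = (16.5 - 18) / 7.0445 = -0.2129.
        Two-sided p = 2*Phi(z) = 0.831380.
Step 6: alpha = 0.05. fail to reject H0.

W+ = 19.5, W- = 16.5, W = min = 16.5, p = 0.831380, fail to reject H0.


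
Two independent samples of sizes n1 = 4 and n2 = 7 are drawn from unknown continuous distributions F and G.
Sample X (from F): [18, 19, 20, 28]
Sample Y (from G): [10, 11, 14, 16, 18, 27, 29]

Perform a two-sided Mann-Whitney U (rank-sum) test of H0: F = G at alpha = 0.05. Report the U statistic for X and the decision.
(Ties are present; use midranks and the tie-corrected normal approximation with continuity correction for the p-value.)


Step 1: Combine and sort all 11 observations; assign midranks.
sorted (value, group): (10,Y), (11,Y), (14,Y), (16,Y), (18,X), (18,Y), (19,X), (20,X), (27,Y), (28,X), (29,Y)
ranks: 10->1, 11->2, 14->3, 16->4, 18->5.5, 18->5.5, 19->7, 20->8, 27->9, 28->10, 29->11
Step 2: Rank sum for X: R1 = 5.5 + 7 + 8 + 10 = 30.5.
Step 3: U_X = R1 - n1(n1+1)/2 = 30.5 - 4*5/2 = 30.5 - 10 = 20.5.
       U_Y = n1*n2 - U_X = 28 - 20.5 = 7.5.
Step 4: Ties are present, so use the tie-corrected normal approximation (with continuity correction) for the p-value.
Step 5: p-value = 0.255756; compare to alpha = 0.05. fail to reject H0.

U_X = 20.5, p = 0.255756, fail to reject H0 at alpha = 0.05.


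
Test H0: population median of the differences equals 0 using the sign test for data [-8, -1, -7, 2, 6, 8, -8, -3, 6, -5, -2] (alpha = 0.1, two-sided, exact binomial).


Step 1: Discard zero differences. Original n = 11; n_eff = number of nonzero differences = 11.
Nonzero differences (with sign): -8, -1, -7, +2, +6, +8, -8, -3, +6, -5, -2
Step 2: Count signs: positive = 4, negative = 7.
Step 3: Under H0: P(positive) = 0.5, so the number of positives S ~ Bin(11, 0.5).
Step 4: Two-sided exact p-value = sum of Bin(11,0.5) probabilities at or below the observed probability = 0.548828.
Step 5: alpha = 0.1. fail to reject H0.

n_eff = 11, pos = 4, neg = 7, p = 0.548828, fail to reject H0.


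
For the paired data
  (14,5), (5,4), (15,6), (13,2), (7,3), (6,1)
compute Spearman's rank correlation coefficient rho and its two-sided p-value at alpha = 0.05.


Step 1: Rank x and y separately (midranks; no ties here).
rank(x): 14->5, 5->1, 15->6, 13->4, 7->3, 6->2
rank(y): 5->5, 4->4, 6->6, 2->2, 3->3, 1->1
Step 2: d_i = R_x(i) - R_y(i); compute d_i^2.
  (5-5)^2=0, (1-4)^2=9, (6-6)^2=0, (4-2)^2=4, (3-3)^2=0, (2-1)^2=1
sum(d^2) = 14.
Step 3: rho = 1 - 6*14 / (6*(6^2 - 1)) = 1 - 84/210 = 0.600000.
Step 4: Under H0, t = rho * sqrt((n-2)/(1-rho^2)) = 1.5000 ~ t(4).
Step 5: Two-sided p-value from the t-distribution with 4 df = 0.208000.
Step 6: alpha = 0.05. fail to reject H0.

rho = 0.6000, p = 0.208000, fail to reject H0 at alpha = 0.05.


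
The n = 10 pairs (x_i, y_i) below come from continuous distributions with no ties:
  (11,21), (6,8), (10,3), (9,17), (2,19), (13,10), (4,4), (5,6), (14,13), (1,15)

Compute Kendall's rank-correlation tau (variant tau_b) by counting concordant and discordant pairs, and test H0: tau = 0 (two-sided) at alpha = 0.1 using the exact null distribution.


Step 1: Enumerate the 45 unordered pairs (i,j) with i<j and classify each by sign(x_j-x_i) * sign(y_j-y_i).
  (1,2):dx=-5,dy=-13->C; (1,3):dx=-1,dy=-18->C; (1,4):dx=-2,dy=-4->C; (1,5):dx=-9,dy=-2->C
  (1,6):dx=+2,dy=-11->D; (1,7):dx=-7,dy=-17->C; (1,8):dx=-6,dy=-15->C; (1,9):dx=+3,dy=-8->D
  (1,10):dx=-10,dy=-6->C; (2,3):dx=+4,dy=-5->D; (2,4):dx=+3,dy=+9->C; (2,5):dx=-4,dy=+11->D
  (2,6):dx=+7,dy=+2->C; (2,7):dx=-2,dy=-4->C; (2,8):dx=-1,dy=-2->C; (2,9):dx=+8,dy=+5->C
  (2,10):dx=-5,dy=+7->D; (3,4):dx=-1,dy=+14->D; (3,5):dx=-8,dy=+16->D; (3,6):dx=+3,dy=+7->C
  (3,7):dx=-6,dy=+1->D; (3,8):dx=-5,dy=+3->D; (3,9):dx=+4,dy=+10->C; (3,10):dx=-9,dy=+12->D
  (4,5):dx=-7,dy=+2->D; (4,6):dx=+4,dy=-7->D; (4,7):dx=-5,dy=-13->C; (4,8):dx=-4,dy=-11->C
  (4,9):dx=+5,dy=-4->D; (4,10):dx=-8,dy=-2->C; (5,6):dx=+11,dy=-9->D; (5,7):dx=+2,dy=-15->D
  (5,8):dx=+3,dy=-13->D; (5,9):dx=+12,dy=-6->D; (5,10):dx=-1,dy=-4->C; (6,7):dx=-9,dy=-6->C
  (6,8):dx=-8,dy=-4->C; (6,9):dx=+1,dy=+3->C; (6,10):dx=-12,dy=+5->D; (7,8):dx=+1,dy=+2->C
  (7,9):dx=+10,dy=+9->C; (7,10):dx=-3,dy=+11->D; (8,9):dx=+9,dy=+7->C; (8,10):dx=-4,dy=+9->D
  (9,10):dx=-13,dy=+2->D
Step 2: C = 24, D = 21, total pairs = 45.
Step 3: tau = (C - D)/(n(n-1)/2) = (24 - 21)/45 = 0.066667.
Step 4: Exact two-sided p-value (enumerate n! = 3628800 permutations of y under H0): p = 0.861801.
Step 5: alpha = 0.1. fail to reject H0.

tau_b = 0.0667 (C=24, D=21), p = 0.861801, fail to reject H0.


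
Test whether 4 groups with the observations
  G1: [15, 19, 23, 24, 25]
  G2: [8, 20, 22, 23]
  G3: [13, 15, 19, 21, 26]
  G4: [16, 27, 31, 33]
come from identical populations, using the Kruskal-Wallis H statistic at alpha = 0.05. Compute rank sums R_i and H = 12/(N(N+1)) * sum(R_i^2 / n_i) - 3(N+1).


Step 1: Combine all N = 18 observations and assign midranks.
sorted (value, group, rank): (8,G2,1), (13,G3,2), (15,G1,3.5), (15,G3,3.5), (16,G4,5), (19,G1,6.5), (19,G3,6.5), (20,G2,8), (21,G3,9), (22,G2,10), (23,G1,11.5), (23,G2,11.5), (24,G1,13), (25,G1,14), (26,G3,15), (27,G4,16), (31,G4,17), (33,G4,18)
Step 2: Sum ranks within each group.
R_1 = 48.5 (n_1 = 5)
R_2 = 30.5 (n_2 = 4)
R_3 = 36 (n_3 = 5)
R_4 = 56 (n_4 = 4)
Step 3: H = 12/(N(N+1)) * sum(R_i^2/n_i) - 3(N+1)
     = 12/(18*19) * (48.5^2/5 + 30.5^2/4 + 36^2/5 + 56^2/4) - 3*19
     = 0.035088 * 1746.21 - 57
     = 4.270614.
Step 4: Ties present; correction factor C = 1 - 18/(18^3 - 18) = 0.996904. Corrected H = 4.270614 / 0.996904 = 4.283877.
Step 5: Under H0, H ~ chi^2(3); p-value = 0.232397.
Step 6: alpha = 0.05. fail to reject H0.

H = 4.2839, df = 3, p = 0.232397, fail to reject H0.


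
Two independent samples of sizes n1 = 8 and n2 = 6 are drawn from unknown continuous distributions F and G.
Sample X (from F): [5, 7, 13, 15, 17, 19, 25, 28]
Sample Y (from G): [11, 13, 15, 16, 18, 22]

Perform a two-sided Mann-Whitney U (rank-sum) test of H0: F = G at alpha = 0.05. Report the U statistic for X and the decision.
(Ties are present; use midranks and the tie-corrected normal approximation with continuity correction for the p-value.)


Step 1: Combine and sort all 14 observations; assign midranks.
sorted (value, group): (5,X), (7,X), (11,Y), (13,X), (13,Y), (15,X), (15,Y), (16,Y), (17,X), (18,Y), (19,X), (22,Y), (25,X), (28,X)
ranks: 5->1, 7->2, 11->3, 13->4.5, 13->4.5, 15->6.5, 15->6.5, 16->8, 17->9, 18->10, 19->11, 22->12, 25->13, 28->14
Step 2: Rank sum for X: R1 = 1 + 2 + 4.5 + 6.5 + 9 + 11 + 13 + 14 = 61.
Step 3: U_X = R1 - n1(n1+1)/2 = 61 - 8*9/2 = 61 - 36 = 25.
       U_Y = n1*n2 - U_X = 48 - 25 = 23.
Step 4: Ties are present, so use the tie-corrected normal approximation (with continuity correction) for the p-value.
Step 5: p-value = 0.948419; compare to alpha = 0.05. fail to reject H0.

U_X = 25, p = 0.948419, fail to reject H0 at alpha = 0.05.


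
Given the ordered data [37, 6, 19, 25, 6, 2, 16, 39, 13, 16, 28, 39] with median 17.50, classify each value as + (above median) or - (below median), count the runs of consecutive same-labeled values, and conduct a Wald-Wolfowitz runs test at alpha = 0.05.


Step 1: Compute median = 17.50; label A = above, B = below.
Labels in order: ABAABBBABBAA  (n_A = 6, n_B = 6)
Step 2: Count runs R = 7.
Step 3: Under H0 (random ordering), E[R] = 2*n_A*n_B/(n_A+n_B) + 1 = 2*6*6/12 + 1 = 7.0000.
        Var[R] = 2*n_A*n_B*(2*n_A*n_B - n_A - n_B) / ((n_A+n_B)^2 * (n_A+n_B-1)) = 4320/1584 = 2.7273.
        SD[R] = 1.6514.
Step 4: R = E[R], so z = 0 with no continuity correction.
Step 5: Two-sided p-value via normal approximation = 2*(1 - Phi(|z|)) = 1.000000.
Step 6: alpha = 0.05. fail to reject H0.

R = 7, z = 0.0000, p = 1.000000, fail to reject H0.


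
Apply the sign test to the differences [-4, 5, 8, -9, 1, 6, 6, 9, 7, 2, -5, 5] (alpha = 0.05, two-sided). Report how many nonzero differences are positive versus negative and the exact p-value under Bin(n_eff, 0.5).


Step 1: Discard zero differences. Original n = 12; n_eff = number of nonzero differences = 12.
Nonzero differences (with sign): -4, +5, +8, -9, +1, +6, +6, +9, +7, +2, -5, +5
Step 2: Count signs: positive = 9, negative = 3.
Step 3: Under H0: P(positive) = 0.5, so the number of positives S ~ Bin(12, 0.5).
Step 4: Two-sided exact p-value = sum of Bin(12,0.5) probabilities at or below the observed probability = 0.145996.
Step 5: alpha = 0.05. fail to reject H0.

n_eff = 12, pos = 9, neg = 3, p = 0.145996, fail to reject H0.


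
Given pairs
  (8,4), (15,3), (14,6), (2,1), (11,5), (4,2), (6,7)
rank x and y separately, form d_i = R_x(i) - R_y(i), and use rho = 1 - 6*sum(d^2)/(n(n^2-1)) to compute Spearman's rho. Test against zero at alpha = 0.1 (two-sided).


Step 1: Rank x and y separately (midranks; no ties here).
rank(x): 8->4, 15->7, 14->6, 2->1, 11->5, 4->2, 6->3
rank(y): 4->4, 3->3, 6->6, 1->1, 5->5, 2->2, 7->7
Step 2: d_i = R_x(i) - R_y(i); compute d_i^2.
  (4-4)^2=0, (7-3)^2=16, (6-6)^2=0, (1-1)^2=0, (5-5)^2=0, (2-2)^2=0, (3-7)^2=16
sum(d^2) = 32.
Step 3: rho = 1 - 6*32 / (7*(7^2 - 1)) = 1 - 192/336 = 0.428571.
Step 4: Under H0, t = rho * sqrt((n-2)/(1-rho^2)) = 1.0607 ~ t(5).
Step 5: Two-sided p-value from the t-distribution with 5 df = 0.337368.
Step 6: alpha = 0.1. fail to reject H0.

rho = 0.4286, p = 0.337368, fail to reject H0 at alpha = 0.1.


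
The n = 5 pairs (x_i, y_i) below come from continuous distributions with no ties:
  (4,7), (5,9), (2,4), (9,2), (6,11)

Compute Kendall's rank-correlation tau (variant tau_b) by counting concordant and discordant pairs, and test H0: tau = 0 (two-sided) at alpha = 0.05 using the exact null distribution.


Step 1: Enumerate the 10 unordered pairs (i,j) with i<j and classify each by sign(x_j-x_i) * sign(y_j-y_i).
  (1,2):dx=+1,dy=+2->C; (1,3):dx=-2,dy=-3->C; (1,4):dx=+5,dy=-5->D; (1,5):dx=+2,dy=+4->C
  (2,3):dx=-3,dy=-5->C; (2,4):dx=+4,dy=-7->D; (2,5):dx=+1,dy=+2->C; (3,4):dx=+7,dy=-2->D
  (3,5):dx=+4,dy=+7->C; (4,5):dx=-3,dy=+9->D
Step 2: C = 6, D = 4, total pairs = 10.
Step 3: tau = (C - D)/(n(n-1)/2) = (6 - 4)/10 = 0.200000.
Step 4: Exact two-sided p-value (enumerate n! = 120 permutations of y under H0): p = 0.816667.
Step 5: alpha = 0.05. fail to reject H0.

tau_b = 0.2000 (C=6, D=4), p = 0.816667, fail to reject H0.


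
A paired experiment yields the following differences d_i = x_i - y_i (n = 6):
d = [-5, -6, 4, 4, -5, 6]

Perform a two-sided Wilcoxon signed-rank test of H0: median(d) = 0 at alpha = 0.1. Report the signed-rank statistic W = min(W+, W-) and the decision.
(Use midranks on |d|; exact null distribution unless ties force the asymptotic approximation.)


Step 1: Drop any zero differences (none here) and take |d_i|.
|d| = [5, 6, 4, 4, 5, 6]
Step 2: Midrank |d_i| (ties get averaged ranks).
ranks: |5|->3.5, |6|->5.5, |4|->1.5, |4|->1.5, |5|->3.5, |6|->5.5
Step 3: Attach original signs; sum ranks with positive sign and with negative sign.
W+ = 1.5 + 1.5 + 5.5 = 8.5
W- = 3.5 + 5.5 + 3.5 = 12.5
(Check: W+ + W- = 21 should equal n(n+1)/2 = 21.)
Step 4: Test statistic W = min(W+, W-) = 8.5.
Step 5: Ties in |d|, so use the tie-corrected normal approximation.
        E[W] = n(n+1)/4 = 6*7/4 = 10.5.
        Tie groups: |d|=4 (t=2), |d|=5 (t=2), |d|=6 (t=2); sum(t^3 - t) = 18.
        Var[W] = n(n+1)(2n+1)/24 - sum(t^3-t)/48 = 546/24 - 18/48 = 22.375.
        z = (W - E[W]) / sqrt(Var[W]) = (8.5 - 10.5) / 4.7302 = -0.4228.
        Two-sided p = 2*Phi(z) = 0.672432.
Step 6: alpha = 0.1. fail to reject H0.

W+ = 8.5, W- = 12.5, W = min = 8.5, p = 0.672432, fail to reject H0.


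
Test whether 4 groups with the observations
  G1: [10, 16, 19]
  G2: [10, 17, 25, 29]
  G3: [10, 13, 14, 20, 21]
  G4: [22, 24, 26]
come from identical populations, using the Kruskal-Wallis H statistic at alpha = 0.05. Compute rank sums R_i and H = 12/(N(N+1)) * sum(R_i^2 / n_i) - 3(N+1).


Step 1: Combine all N = 15 observations and assign midranks.
sorted (value, group, rank): (10,G1,2), (10,G2,2), (10,G3,2), (13,G3,4), (14,G3,5), (16,G1,6), (17,G2,7), (19,G1,8), (20,G3,9), (21,G3,10), (22,G4,11), (24,G4,12), (25,G2,13), (26,G4,14), (29,G2,15)
Step 2: Sum ranks within each group.
R_1 = 16 (n_1 = 3)
R_2 = 37 (n_2 = 4)
R_3 = 30 (n_3 = 5)
R_4 = 37 (n_4 = 3)
Step 3: H = 12/(N(N+1)) * sum(R_i^2/n_i) - 3(N+1)
     = 12/(15*16) * (16^2/3 + 37^2/4 + 30^2/5 + 37^2/3) - 3*16
     = 0.050000 * 1063.92 - 48
     = 5.195833.
Step 4: Ties present; correction factor C = 1 - 24/(15^3 - 15) = 0.992857. Corrected H = 5.195833 / 0.992857 = 5.233213.
Step 5: Under H0, H ~ chi^2(3); p-value = 0.155495.
Step 6: alpha = 0.05. fail to reject H0.

H = 5.2332, df = 3, p = 0.155495, fail to reject H0.


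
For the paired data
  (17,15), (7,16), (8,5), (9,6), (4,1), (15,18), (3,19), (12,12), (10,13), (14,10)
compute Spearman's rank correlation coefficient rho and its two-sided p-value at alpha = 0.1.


Step 1: Rank x and y separately (midranks; no ties here).
rank(x): 17->10, 7->3, 8->4, 9->5, 4->2, 15->9, 3->1, 12->7, 10->6, 14->8
rank(y): 15->7, 16->8, 5->2, 6->3, 1->1, 18->9, 19->10, 12->5, 13->6, 10->4
Step 2: d_i = R_x(i) - R_y(i); compute d_i^2.
  (10-7)^2=9, (3-8)^2=25, (4-2)^2=4, (5-3)^2=4, (2-1)^2=1, (9-9)^2=0, (1-10)^2=81, (7-5)^2=4, (6-6)^2=0, (8-4)^2=16
sum(d^2) = 144.
Step 3: rho = 1 - 6*144 / (10*(10^2 - 1)) = 1 - 864/990 = 0.127273.
Step 4: Under H0, t = rho * sqrt((n-2)/(1-rho^2)) = 0.3629 ~ t(8).
Step 5: Two-sided p-value from the t-distribution with 8 df = 0.726057.
Step 6: alpha = 0.1. fail to reject H0.

rho = 0.1273, p = 0.726057, fail to reject H0 at alpha = 0.1.


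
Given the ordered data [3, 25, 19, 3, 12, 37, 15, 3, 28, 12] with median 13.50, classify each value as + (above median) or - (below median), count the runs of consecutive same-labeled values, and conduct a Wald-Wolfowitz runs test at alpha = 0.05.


Step 1: Compute median = 13.50; label A = above, B = below.
Labels in order: BAABBAABAB  (n_A = 5, n_B = 5)
Step 2: Count runs R = 7.
Step 3: Under H0 (random ordering), E[R] = 2*n_A*n_B/(n_A+n_B) + 1 = 2*5*5/10 + 1 = 6.0000.
        Var[R] = 2*n_A*n_B*(2*n_A*n_B - n_A - n_B) / ((n_A+n_B)^2 * (n_A+n_B-1)) = 2000/900 = 2.2222.
        SD[R] = 1.4907.
Step 4: Continuity-corrected z = (R - 0.5 - E[R]) / SD[R] = (7 - 0.5 - 6.0000) / 1.4907 = 0.3354.
Step 5: Two-sided p-value via normal approximation = 2*(1 - Phi(|z|)) = 0.737316.
Step 6: alpha = 0.05. fail to reject H0.

R = 7, z = 0.3354, p = 0.737316, fail to reject H0.


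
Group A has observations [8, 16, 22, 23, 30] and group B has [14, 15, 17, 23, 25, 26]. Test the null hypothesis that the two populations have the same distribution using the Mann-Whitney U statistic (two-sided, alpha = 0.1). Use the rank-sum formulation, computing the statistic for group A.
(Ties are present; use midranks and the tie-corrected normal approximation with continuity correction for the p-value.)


Step 1: Combine and sort all 11 observations; assign midranks.
sorted (value, group): (8,X), (14,Y), (15,Y), (16,X), (17,Y), (22,X), (23,X), (23,Y), (25,Y), (26,Y), (30,X)
ranks: 8->1, 14->2, 15->3, 16->4, 17->5, 22->6, 23->7.5, 23->7.5, 25->9, 26->10, 30->11
Step 2: Rank sum for X: R1 = 1 + 4 + 6 + 7.5 + 11 = 29.5.
Step 3: U_X = R1 - n1(n1+1)/2 = 29.5 - 5*6/2 = 29.5 - 15 = 14.5.
       U_Y = n1*n2 - U_X = 30 - 14.5 = 15.5.
Step 4: Ties are present, so use the tie-corrected normal approximation (with continuity correction) for the p-value.
Step 5: p-value = 1.000000; compare to alpha = 0.1. fail to reject H0.

U_X = 14.5, p = 1.000000, fail to reject H0 at alpha = 0.1.


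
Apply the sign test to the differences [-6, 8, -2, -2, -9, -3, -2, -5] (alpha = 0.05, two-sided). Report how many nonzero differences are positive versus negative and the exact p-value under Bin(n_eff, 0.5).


Step 1: Discard zero differences. Original n = 8; n_eff = number of nonzero differences = 8.
Nonzero differences (with sign): -6, +8, -2, -2, -9, -3, -2, -5
Step 2: Count signs: positive = 1, negative = 7.
Step 3: Under H0: P(positive) = 0.5, so the number of positives S ~ Bin(8, 0.5).
Step 4: Two-sided exact p-value = sum of Bin(8,0.5) probabilities at or below the observed probability = 0.070312.
Step 5: alpha = 0.05. fail to reject H0.

n_eff = 8, pos = 1, neg = 7, p = 0.070312, fail to reject H0.


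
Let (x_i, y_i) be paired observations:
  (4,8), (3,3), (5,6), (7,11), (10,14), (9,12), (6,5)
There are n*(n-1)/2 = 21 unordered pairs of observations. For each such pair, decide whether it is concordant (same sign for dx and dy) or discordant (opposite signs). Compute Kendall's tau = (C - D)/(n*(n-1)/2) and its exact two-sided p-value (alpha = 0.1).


Step 1: Enumerate the 21 unordered pairs (i,j) with i<j and classify each by sign(x_j-x_i) * sign(y_j-y_i).
  (1,2):dx=-1,dy=-5->C; (1,3):dx=+1,dy=-2->D; (1,4):dx=+3,dy=+3->C; (1,5):dx=+6,dy=+6->C
  (1,6):dx=+5,dy=+4->C; (1,7):dx=+2,dy=-3->D; (2,3):dx=+2,dy=+3->C; (2,4):dx=+4,dy=+8->C
  (2,5):dx=+7,dy=+11->C; (2,6):dx=+6,dy=+9->C; (2,7):dx=+3,dy=+2->C; (3,4):dx=+2,dy=+5->C
  (3,5):dx=+5,dy=+8->C; (3,6):dx=+4,dy=+6->C; (3,7):dx=+1,dy=-1->D; (4,5):dx=+3,dy=+3->C
  (4,6):dx=+2,dy=+1->C; (4,7):dx=-1,dy=-6->C; (5,6):dx=-1,dy=-2->C; (5,7):dx=-4,dy=-9->C
  (6,7):dx=-3,dy=-7->C
Step 2: C = 18, D = 3, total pairs = 21.
Step 3: tau = (C - D)/(n(n-1)/2) = (18 - 3)/21 = 0.714286.
Step 4: Exact two-sided p-value (enumerate n! = 5040 permutations of y under H0): p = 0.030159.
Step 5: alpha = 0.1. reject H0.

tau_b = 0.7143 (C=18, D=3), p = 0.030159, reject H0.


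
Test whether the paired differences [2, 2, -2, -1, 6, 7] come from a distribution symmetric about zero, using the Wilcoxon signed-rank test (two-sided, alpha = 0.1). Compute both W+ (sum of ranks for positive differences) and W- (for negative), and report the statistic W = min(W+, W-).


Step 1: Drop any zero differences (none here) and take |d_i|.
|d| = [2, 2, 2, 1, 6, 7]
Step 2: Midrank |d_i| (ties get averaged ranks).
ranks: |2|->3, |2|->3, |2|->3, |1|->1, |6|->5, |7|->6
Step 3: Attach original signs; sum ranks with positive sign and with negative sign.
W+ = 3 + 3 + 5 + 6 = 17
W- = 3 + 1 = 4
(Check: W+ + W- = 21 should equal n(n+1)/2 = 21.)
Step 4: Test statistic W = min(W+, W-) = 4.
Step 5: Ties in |d|, so use the tie-corrected normal approximation.
        E[W] = n(n+1)/4 = 6*7/4 = 10.5.
        Tie groups: |d|=2 (t=3); sum(t^3 - t) = 24.
        Var[W] = n(n+1)(2n+1)/24 - sum(t^3-t)/48 = 546/24 - 24/48 = 22.25.
        z = (W - E[W]) / sqrt(Var[W]) = (4 - 10.5) / 4.7170 = -1.3780.
        Two-sided p = 2*Phi(z) = 0.168204.
Step 6: alpha = 0.1. fail to reject H0.

W+ = 17, W- = 4, W = min = 4, p = 0.168204, fail to reject H0.


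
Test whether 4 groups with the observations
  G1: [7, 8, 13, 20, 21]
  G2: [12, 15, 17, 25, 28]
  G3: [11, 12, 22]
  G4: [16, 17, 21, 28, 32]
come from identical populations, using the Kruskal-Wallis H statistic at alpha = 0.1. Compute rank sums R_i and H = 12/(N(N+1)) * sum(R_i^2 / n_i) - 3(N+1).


Step 1: Combine all N = 18 observations and assign midranks.
sorted (value, group, rank): (7,G1,1), (8,G1,2), (11,G3,3), (12,G2,4.5), (12,G3,4.5), (13,G1,6), (15,G2,7), (16,G4,8), (17,G2,9.5), (17,G4,9.5), (20,G1,11), (21,G1,12.5), (21,G4,12.5), (22,G3,14), (25,G2,15), (28,G2,16.5), (28,G4,16.5), (32,G4,18)
Step 2: Sum ranks within each group.
R_1 = 32.5 (n_1 = 5)
R_2 = 52.5 (n_2 = 5)
R_3 = 21.5 (n_3 = 3)
R_4 = 64.5 (n_4 = 5)
Step 3: H = 12/(N(N+1)) * sum(R_i^2/n_i) - 3(N+1)
     = 12/(18*19) * (32.5^2/5 + 52.5^2/5 + 21.5^2/3 + 64.5^2/5) - 3*19
     = 0.035088 * 1748.63 - 57
     = 4.355556.
Step 4: Ties present; correction factor C = 1 - 24/(18^3 - 18) = 0.995872. Corrected H = 4.355556 / 0.995872 = 4.373610.
Step 5: Under H0, H ~ chi^2(3); p-value = 0.223845.
Step 6: alpha = 0.1. fail to reject H0.

H = 4.3736, df = 3, p = 0.223845, fail to reject H0.
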